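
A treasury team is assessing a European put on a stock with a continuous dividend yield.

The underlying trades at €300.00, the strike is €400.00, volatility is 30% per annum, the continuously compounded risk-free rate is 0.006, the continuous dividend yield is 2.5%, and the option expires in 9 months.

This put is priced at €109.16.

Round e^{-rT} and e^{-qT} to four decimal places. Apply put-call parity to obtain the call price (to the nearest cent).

exp(−qT) = exp(−0.025·0.75) = 0.9814;  exp(−rT) = exp(−0.006·0.75) = 0.9955
Put-call parity: C − P = S·e^(−qT) − K·e^(−rT) = 300·0.9814 − 400·0.9955 = 294.4200 − 398.2000 = -103.7800
C = P + (C − P) = 109.16 + (-103.7800) = 5.3800

€5.38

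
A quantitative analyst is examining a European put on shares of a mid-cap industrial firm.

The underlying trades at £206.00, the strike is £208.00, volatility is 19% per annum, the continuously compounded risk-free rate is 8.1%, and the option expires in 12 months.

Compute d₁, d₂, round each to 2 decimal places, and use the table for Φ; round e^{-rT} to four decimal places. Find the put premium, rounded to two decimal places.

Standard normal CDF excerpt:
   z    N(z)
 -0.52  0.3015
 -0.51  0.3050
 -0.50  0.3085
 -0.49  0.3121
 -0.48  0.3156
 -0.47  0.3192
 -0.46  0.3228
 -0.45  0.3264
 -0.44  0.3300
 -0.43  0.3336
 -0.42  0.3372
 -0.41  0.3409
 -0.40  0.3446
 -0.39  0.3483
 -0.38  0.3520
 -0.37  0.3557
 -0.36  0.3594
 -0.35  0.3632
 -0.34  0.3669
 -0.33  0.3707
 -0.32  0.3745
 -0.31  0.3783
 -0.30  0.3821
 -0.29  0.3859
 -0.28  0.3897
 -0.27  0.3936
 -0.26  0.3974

σ√T = 0.19 × 1.0000 = 0.1900
d₁ = [ln(206/208) + (0.081 + ½·0.19²)·1] / (σ√T) = (-0.0097 + 0.0990) / 0.1900 = 0.4705 which rounds to 0.47
d₂ = 0.4705 − 0.1900 = 0.2805 which rounds to 0.28
exp(−rT) = exp(−0.081·1) = 0.9222
N(−d₂) = N(-0.28) = 0.3897;  N(−d₁) = N(-0.47) = 0.3192
P = 208·0.9222·0.3897 − 206·0.3192 = 74.7513 − 65.7552 = 8.9961

£9.00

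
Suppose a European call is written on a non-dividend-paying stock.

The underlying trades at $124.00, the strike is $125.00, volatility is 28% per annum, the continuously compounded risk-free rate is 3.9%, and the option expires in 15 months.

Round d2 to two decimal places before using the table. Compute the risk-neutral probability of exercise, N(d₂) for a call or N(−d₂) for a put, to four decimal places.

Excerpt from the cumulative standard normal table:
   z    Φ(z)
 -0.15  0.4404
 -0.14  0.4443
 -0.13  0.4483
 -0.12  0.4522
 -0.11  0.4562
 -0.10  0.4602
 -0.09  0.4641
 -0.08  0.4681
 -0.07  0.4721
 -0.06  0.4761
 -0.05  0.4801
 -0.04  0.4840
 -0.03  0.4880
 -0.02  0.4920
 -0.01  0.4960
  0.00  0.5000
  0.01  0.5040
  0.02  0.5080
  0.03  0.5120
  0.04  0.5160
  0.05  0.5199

0.4880

σ√T = 0.28·√1.25 = 0.3130
d₁ = [ln(124/125) + (0.039 + ½·0.28²)·1.25] / (σ√T) = (-0.0080 + 0.0978) / 0.3130 = 0.2866 which rounds to 0.29
d₂ = 0.2866 − 0.3130 = -0.0265 which rounds to -0.03
Pr(exercise) under Q = N(d₂) = 0.4880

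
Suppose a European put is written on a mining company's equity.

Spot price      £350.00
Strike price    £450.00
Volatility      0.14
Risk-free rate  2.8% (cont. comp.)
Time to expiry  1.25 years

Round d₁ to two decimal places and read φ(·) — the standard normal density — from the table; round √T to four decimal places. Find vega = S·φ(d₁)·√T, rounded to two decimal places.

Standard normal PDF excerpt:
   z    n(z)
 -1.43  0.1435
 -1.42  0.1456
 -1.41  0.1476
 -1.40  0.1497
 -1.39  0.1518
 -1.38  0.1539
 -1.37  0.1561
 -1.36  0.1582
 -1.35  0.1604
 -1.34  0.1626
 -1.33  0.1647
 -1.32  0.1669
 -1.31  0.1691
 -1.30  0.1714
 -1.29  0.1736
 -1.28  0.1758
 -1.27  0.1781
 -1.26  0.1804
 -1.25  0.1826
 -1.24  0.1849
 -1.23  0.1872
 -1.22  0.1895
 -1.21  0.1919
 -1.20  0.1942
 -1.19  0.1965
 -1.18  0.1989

67.07

σ√T = 0.14 × 1.1180 = 0.1565
d₁ = [ln(350/450) + (0.028 + 0.14²/2)·1.25] / 0.1565 = [-0.2513 + 0.0473] / 0.1565 = -1.3037 which rounds to -1.30
√T = √1.25 = 1.1180
φ(d₁) = φ(-1.30) = 0.1714
vega = S·φ(d₁)·√T = 350·0.1714·1.1180 = 67.0688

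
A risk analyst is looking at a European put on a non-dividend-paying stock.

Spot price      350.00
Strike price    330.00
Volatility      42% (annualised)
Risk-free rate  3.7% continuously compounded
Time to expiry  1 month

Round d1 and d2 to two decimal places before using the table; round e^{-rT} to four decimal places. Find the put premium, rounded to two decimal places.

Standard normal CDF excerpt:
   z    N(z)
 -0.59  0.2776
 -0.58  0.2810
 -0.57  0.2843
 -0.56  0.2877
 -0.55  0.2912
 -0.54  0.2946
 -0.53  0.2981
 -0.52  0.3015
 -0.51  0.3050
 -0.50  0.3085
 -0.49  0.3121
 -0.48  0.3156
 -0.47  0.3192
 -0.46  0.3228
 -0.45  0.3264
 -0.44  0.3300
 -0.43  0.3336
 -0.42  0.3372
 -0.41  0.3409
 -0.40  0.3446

σ√T = 0.42 × 0.2887 = 0.1212
d₁ = [ln(350/330) + (0.037 + 0.42²/2)·0.08333] / 0.1212 = [0.0588 + 0.0104] / 0.1212 = 0.5714 ⇒ 0.57
d₂ = d₁ − σ√T = 0.5714 − 0.1212 = 0.4501 ⇒ 0.45
exp(−rT) = exp(−0.037·0.08333) = 0.9969
P = 330·0.9969·N(-0.45) − 350·N(-0.57) = 330·0.9969·0.3264 − 350·0.2843 = 107.3781 − 99.5050 = 7.8731

7.87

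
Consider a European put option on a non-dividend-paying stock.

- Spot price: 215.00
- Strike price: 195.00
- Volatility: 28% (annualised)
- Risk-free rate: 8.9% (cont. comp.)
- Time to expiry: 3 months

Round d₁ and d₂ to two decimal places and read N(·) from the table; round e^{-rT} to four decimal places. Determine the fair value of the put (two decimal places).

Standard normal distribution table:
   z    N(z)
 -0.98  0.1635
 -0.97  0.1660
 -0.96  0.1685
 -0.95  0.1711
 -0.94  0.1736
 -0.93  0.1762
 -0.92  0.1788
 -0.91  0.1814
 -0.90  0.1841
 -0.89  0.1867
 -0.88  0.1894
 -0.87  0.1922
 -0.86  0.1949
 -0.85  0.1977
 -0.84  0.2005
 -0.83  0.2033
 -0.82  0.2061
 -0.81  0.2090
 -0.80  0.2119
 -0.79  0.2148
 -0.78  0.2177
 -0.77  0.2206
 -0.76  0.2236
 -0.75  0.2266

σ√T = 0.28·√0.25 = 0.1400
d₁ = [ln(215/195) + (0.089 + 0.28²/2)·0.25] / 0.1400 = [0.0976 + 0.0321] / 0.1400 = 0.9263 ≈ 0.93
d₂ = d₁ − σ√T = 0.9263 − 0.1400 = 0.7863 ≈ 0.79
e^(−rT) = e^(−0.089·0.25) = 0.9780
N(−d₂) = N(-0.79) = 0.2148;  N(−d₁) = N(-0.93) = 0.1762
P = 195·0.9780·0.2148 − 215·0.1762 = 40.9645 − 37.8830 = 3.0815

3.08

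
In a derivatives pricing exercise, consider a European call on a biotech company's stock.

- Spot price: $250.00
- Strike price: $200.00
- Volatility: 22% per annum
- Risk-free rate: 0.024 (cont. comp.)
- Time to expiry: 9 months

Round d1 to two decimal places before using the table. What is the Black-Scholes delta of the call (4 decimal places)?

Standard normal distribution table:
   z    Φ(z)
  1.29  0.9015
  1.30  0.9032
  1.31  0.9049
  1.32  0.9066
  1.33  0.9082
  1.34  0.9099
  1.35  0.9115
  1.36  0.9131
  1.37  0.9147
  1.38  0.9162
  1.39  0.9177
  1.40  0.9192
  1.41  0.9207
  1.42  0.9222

σ√T = 0.22 × 0.8660 = 0.1905
d₁ = [ln(250/200) + (0.024 + 0.22²/2)·0.75] / 0.1905 = [0.2231 + 0.0362] / 0.1905 = 1.3609 ≈ 1.36
N(d₁) = N(1.36) = 0.9131
Δ_call = N(d₁) = 0.9131

0.9131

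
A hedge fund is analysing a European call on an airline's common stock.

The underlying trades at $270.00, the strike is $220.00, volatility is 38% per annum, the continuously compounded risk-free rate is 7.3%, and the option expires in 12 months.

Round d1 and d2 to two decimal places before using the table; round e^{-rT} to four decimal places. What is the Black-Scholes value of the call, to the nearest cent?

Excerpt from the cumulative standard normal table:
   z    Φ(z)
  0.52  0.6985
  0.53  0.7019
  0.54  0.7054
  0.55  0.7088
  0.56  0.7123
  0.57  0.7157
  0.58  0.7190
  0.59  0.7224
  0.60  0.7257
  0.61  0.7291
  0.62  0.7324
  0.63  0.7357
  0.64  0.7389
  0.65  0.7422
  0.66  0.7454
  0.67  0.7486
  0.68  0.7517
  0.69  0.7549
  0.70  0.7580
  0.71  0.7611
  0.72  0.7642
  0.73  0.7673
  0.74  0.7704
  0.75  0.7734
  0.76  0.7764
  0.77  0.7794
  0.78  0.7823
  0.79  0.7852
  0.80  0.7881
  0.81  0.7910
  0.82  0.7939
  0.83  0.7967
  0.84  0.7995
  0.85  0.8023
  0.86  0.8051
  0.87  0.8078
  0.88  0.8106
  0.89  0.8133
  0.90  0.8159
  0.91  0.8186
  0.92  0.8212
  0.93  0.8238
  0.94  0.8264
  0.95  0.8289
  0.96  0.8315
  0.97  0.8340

$77.46

σ√T = 0.38 × 1.0000 = 0.3800
d₁ = [ln(270/220) + (0.073 + ½·0.38²)·1] / (σ√T) = (0.2048 + 0.1452) / 0.3800 = 0.9210 → 0.92
d₂ = 0.9210 − 0.3800 = 0.5410 → 0.54
e^(−rT) = e^(−0.073·1) = 0.9296
N(d₁) = N(0.92) = 0.8212;  N(d₂) = N(0.54) = 0.7054
C = 270·0.8212 − 220·0.9296·0.7054 = 221.7240 − 144.2628 = 77.4612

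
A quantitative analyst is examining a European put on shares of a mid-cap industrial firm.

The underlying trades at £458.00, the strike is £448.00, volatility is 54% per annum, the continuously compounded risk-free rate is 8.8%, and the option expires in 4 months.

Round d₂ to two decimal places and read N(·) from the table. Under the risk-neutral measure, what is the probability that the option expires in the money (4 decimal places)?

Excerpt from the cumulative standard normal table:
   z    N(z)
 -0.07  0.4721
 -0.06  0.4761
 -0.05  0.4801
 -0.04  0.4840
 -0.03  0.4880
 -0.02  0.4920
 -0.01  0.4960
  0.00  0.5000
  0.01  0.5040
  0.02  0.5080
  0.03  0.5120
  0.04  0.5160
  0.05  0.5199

T = 0.3333;  σ√T = 0.3118
d₁ = [ln(458/448) + (0.088 + ½·0.54²)·0.3333] / (σ√T) = (0.0221 + 0.0779) / 0.3118 = 0.3208 which rounds to 0.32
d₂ = 0.3208 − 0.3118 = 0.0090 which rounds to 0.01
Pr(exercise) under Q = N(−d₂) = N(-0.01) = 0.4960

0.4960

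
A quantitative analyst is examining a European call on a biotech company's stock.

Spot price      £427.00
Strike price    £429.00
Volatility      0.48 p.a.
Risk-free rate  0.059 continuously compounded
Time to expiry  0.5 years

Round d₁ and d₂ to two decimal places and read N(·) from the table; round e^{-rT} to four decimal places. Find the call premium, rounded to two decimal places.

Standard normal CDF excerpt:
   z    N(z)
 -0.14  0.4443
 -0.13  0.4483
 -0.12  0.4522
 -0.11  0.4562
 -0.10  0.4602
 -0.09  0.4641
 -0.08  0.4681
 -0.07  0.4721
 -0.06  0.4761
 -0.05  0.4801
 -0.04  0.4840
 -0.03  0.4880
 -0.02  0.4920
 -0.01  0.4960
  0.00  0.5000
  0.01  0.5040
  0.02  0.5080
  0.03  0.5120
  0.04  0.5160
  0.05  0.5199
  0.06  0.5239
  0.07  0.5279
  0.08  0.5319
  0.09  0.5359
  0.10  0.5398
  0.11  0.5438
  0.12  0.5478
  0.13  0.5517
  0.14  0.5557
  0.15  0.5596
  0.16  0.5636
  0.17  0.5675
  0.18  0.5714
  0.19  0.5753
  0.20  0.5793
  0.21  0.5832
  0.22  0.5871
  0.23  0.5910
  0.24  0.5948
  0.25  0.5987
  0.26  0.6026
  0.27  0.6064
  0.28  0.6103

£62.30

σ√T = 0.48·√0.5 = 0.3394
d₁ = [ln(427/429) + (0.059 + ½·0.48²)·0.5] / (σ√T) = (-0.0047 + 0.0871) / 0.3394 = 0.2429 ⇒ 0.24
d₂ = 0.2429 − 0.3394 = -0.0966 ⇒ -0.10
e^(−rT) = e^(−0.059·0.5) = 0.9709
C = 427·N(0.24) − 429·0.9709·N(-0.10) = 427·0.5948 − 429·0.9709·0.4602 = 253.9796 − 191.6807 = 62.2989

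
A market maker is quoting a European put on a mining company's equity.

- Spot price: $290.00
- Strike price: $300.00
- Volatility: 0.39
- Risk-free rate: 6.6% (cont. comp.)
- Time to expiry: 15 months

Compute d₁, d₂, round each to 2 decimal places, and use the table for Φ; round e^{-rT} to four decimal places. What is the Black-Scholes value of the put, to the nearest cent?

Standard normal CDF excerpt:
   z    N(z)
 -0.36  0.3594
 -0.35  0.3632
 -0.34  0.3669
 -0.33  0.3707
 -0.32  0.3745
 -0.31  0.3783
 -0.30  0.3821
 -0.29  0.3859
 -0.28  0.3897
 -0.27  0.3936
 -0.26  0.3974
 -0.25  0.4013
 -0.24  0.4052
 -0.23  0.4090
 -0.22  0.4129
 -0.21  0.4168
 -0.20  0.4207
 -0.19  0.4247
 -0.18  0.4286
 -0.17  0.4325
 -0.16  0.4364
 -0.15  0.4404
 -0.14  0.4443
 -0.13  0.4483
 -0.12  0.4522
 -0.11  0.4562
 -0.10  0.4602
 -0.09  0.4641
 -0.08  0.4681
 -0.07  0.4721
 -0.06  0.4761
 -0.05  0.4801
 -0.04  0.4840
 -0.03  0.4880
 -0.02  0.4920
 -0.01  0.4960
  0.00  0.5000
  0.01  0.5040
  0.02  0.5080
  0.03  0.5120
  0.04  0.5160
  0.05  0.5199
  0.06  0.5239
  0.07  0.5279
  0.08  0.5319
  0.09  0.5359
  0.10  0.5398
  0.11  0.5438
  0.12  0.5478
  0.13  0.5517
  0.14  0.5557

$42.72

σ√T = 0.39·√1.25 = 0.4360
d₁ = [ln(290/300) + (0.066 + 0.39²/2)·1.25] / 0.4360 = [-0.0339 + 0.1776] / 0.4360 = 0.3295 ⇒ 0.33
d₂ = d₁ − σ√T = 0.3295 − 0.4360 = -0.1066 ⇒ -0.11
exp(−rT) = exp(−0.066·1.25) = 0.9208
N(−d₂) = N(0.11) = 0.5438;  N(−d₁) = N(-0.33) = 0.3707
P = 300·0.9208·0.5438 − 290·0.3707 = 150.2193 − 107.5030 = 42.7163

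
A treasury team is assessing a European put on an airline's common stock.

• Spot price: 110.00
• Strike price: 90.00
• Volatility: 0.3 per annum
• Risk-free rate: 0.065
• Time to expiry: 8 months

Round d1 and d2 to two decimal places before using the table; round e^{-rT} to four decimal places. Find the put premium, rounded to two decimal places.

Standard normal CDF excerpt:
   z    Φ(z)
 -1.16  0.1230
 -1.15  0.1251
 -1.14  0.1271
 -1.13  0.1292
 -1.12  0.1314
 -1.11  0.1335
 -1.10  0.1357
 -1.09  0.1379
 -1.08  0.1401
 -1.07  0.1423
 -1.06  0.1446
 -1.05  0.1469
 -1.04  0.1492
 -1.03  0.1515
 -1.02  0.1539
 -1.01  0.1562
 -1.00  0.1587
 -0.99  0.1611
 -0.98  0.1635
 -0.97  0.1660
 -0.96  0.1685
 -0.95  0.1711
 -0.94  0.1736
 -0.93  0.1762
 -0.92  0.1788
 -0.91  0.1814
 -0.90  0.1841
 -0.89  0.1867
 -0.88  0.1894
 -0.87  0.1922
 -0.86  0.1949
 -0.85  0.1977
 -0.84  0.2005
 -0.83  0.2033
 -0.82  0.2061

2.11

σ√T = 0.3 × 0.8165 = 0.2449
d₁ = [ln(110/90) + (0.065 + 0.3²/2)·0.6667] / 0.2449 = [0.2007 + 0.0733] / 0.2449 = 1.1186 which rounds to 1.12
d₂ = d₁ − σ√T = 1.1186 − 0.2449 = 0.8737 which rounds to 0.87
exp(−rT) = exp(−0.065·0.6667) = 0.9576
N(−d₂) = N(-0.87) = 0.1922;  N(−d₁) = N(-1.12) = 0.1314
P = 90·0.9576·0.1922 − 110·0.1314 = 16.5646 − 14.4540 = 2.1106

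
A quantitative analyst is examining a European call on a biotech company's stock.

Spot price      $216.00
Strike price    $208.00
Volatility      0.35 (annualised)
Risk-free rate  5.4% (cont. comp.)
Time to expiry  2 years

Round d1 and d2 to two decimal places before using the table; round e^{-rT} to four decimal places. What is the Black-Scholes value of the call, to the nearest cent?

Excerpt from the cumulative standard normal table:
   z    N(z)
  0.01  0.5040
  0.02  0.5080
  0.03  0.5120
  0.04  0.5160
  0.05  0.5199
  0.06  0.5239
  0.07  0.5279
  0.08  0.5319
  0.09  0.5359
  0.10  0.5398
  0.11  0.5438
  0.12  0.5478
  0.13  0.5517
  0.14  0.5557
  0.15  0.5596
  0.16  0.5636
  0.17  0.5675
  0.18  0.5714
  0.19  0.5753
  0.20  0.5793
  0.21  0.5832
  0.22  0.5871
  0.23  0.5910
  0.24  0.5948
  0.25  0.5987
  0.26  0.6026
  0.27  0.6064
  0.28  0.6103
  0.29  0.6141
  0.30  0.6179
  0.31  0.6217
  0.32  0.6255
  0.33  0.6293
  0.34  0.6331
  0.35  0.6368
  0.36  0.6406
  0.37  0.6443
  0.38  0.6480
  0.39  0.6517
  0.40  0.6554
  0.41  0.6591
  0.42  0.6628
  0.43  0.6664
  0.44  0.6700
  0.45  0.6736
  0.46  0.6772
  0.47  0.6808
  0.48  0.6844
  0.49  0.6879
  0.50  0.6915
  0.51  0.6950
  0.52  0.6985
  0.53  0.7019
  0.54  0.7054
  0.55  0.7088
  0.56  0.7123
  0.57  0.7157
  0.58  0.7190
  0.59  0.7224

T = 2;  σ√T = 0.4950
d₁ = [ln(216/208) + (0.054 + ½·0.35²)·2] / (σ√T) = (0.0377 + 0.2305) / 0.4950 = 0.5419 ⇒ 0.54
d₂ = 0.5419 − 0.4950 = 0.0470 ⇒ 0.05
exp(−rT) = exp(−0.054·2) = 0.8976
N(d₁) = N(0.54) = 0.7054;  N(d₂) = N(0.05) = 0.5199
C = 216·0.7054 − 208·0.8976·0.5199 = 152.3664 − 97.0657 = 55.3007

$55.30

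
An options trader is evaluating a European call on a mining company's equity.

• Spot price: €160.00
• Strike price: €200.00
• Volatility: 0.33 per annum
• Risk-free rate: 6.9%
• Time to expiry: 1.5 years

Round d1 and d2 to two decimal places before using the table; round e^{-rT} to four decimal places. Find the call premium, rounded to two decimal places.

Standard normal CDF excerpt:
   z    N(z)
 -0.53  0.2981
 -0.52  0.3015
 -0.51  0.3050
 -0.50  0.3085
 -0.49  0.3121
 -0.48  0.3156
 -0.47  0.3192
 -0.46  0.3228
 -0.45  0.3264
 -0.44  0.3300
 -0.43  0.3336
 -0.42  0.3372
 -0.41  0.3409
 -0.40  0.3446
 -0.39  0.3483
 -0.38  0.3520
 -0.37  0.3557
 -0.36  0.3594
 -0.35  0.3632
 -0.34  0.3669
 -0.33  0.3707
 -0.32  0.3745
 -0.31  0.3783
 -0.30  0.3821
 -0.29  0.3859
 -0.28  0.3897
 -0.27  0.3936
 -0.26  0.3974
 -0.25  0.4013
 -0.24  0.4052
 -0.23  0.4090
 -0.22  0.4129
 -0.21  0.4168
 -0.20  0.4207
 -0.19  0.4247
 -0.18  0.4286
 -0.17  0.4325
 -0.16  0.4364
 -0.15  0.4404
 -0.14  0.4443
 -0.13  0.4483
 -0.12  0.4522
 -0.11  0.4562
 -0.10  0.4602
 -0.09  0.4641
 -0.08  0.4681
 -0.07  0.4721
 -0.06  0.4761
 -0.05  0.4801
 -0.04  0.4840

σ√T = 0.33·√1.5 = 0.4042
ln(S/K) + (r + σ²/2)T = ln(160/200) + (0.069 + 0.33²/2)·1.5 = -0.2231 + 0.1852 = -0.0380
d₁ = -0.0380 / 0.4042 = -0.0939 ⇒ -0.09
d₂ = d₁ − σ√T = -0.0939 − 0.4042 = -0.4981 ⇒ -0.50
exp(−rT) = exp(−0.069·1.5) = 0.9017
N(d₁) = N(-0.09) = 0.4641;  N(d₂) = N(-0.50) = 0.3085
C = 160·0.4641 − 200·0.9017·0.3085 = 74.2560 − 55.6349 = 18.6211

€18.62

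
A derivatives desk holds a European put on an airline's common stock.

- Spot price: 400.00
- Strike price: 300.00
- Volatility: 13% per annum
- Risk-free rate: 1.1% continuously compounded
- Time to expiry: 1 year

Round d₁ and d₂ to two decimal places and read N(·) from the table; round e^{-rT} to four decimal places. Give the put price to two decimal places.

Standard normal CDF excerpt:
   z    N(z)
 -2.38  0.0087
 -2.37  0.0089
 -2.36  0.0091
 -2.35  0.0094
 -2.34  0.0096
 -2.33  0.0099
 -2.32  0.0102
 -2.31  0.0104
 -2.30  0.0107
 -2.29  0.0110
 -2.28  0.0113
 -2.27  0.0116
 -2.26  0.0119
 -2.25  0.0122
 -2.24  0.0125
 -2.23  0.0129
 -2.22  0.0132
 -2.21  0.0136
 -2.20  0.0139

0.19

T = 1;  σ√T = 0.1300
d₁ = [ln(400/300) + (0.011 + 0.13²/2)·1] / 0.1300 = [0.2877 + 0.0195] / 0.1300 = 2.3626 which rounds to 2.36
d₂ = d₁ − σ√T = 2.3626 − 0.1300 = 2.2326 which rounds to 2.23
exp(−rT) = exp(−0.011·1) = 0.9891
P = 300·0.9891·N(-2.23) − 400·N(-2.36) = 300·0.9891·0.0129 − 400·0.0091 = 3.8278 − 3.6400 = 0.1878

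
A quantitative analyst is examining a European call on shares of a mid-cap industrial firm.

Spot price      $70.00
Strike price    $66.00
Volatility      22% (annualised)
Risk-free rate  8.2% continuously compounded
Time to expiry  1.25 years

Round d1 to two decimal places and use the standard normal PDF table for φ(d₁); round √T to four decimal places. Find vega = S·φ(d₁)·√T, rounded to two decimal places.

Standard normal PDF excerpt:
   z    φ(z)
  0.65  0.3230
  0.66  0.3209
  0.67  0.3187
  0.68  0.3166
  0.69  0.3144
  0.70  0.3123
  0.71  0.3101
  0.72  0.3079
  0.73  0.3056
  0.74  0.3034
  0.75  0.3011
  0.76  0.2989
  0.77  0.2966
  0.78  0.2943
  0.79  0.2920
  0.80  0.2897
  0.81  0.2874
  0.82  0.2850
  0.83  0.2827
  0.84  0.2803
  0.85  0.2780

T = 1.25;  σ√T = 0.2460
d₁ = [ln(70/66) + (0.082 + ½·0.22²)·1.25] / (σ√T) = (0.0588 + 0.1328) / 0.2460 = 0.7789 which rounds to 0.78
√T = √1.25 = 1.1180
φ(d₁) = φ(0.78) = 0.2943
vega = S·φ(d₁)·√T = 70·0.2943·1.1180 = 23.0319

23.03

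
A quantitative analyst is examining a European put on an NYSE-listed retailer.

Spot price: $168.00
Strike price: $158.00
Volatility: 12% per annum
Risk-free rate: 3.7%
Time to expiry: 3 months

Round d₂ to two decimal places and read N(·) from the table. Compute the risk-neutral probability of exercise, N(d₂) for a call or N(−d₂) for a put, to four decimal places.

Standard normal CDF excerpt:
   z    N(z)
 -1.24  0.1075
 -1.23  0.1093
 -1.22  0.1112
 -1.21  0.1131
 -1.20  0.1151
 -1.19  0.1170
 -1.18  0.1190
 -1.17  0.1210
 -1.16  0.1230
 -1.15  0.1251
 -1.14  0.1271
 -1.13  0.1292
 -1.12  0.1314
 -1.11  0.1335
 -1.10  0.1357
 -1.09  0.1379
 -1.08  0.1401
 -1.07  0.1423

σ√T = 0.12 × 0.5000 = 0.0600
ln(S/K) + (r + σ²/2)T = ln(168/158) + (0.037 + 0.12²/2)·0.25 = 0.0614 + 0.0110 = 0.0724
d₁ = 0.0724 / 0.0600 = 1.2070 ⇒ 1.21
d₂ = d₁ − σ√T = 1.2070 − 0.0600 = 1.1470 ⇒ 1.15
Pr(exercise) under Q = N(−d₂) = N(-1.15) = 0.1251

0.1251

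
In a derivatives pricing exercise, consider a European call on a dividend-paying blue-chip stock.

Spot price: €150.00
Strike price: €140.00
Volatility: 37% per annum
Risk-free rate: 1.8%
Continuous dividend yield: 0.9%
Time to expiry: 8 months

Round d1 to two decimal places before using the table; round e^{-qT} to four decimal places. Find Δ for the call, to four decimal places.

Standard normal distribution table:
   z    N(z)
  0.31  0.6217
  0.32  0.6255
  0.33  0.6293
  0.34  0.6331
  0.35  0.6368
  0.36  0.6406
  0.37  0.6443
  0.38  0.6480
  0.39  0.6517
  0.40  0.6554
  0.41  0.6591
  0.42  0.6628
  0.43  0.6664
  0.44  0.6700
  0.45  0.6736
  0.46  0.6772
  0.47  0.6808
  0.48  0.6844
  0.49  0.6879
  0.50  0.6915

0.6515

T = 0.6667;  σ√T = 0.3021
d₁ = [ln(150/140) + (0.018 − 0.009 + ½·0.37²)·0.6667] / (σ√T) = (0.0690 + 0.0516) / 0.3021 = 0.3993 which rounds to 0.40
N(d₁) = N(0.40) = 0.6554
Δ_call = e^(−qT)·N(d₁) = 0.9940·0.6554 = 0.6515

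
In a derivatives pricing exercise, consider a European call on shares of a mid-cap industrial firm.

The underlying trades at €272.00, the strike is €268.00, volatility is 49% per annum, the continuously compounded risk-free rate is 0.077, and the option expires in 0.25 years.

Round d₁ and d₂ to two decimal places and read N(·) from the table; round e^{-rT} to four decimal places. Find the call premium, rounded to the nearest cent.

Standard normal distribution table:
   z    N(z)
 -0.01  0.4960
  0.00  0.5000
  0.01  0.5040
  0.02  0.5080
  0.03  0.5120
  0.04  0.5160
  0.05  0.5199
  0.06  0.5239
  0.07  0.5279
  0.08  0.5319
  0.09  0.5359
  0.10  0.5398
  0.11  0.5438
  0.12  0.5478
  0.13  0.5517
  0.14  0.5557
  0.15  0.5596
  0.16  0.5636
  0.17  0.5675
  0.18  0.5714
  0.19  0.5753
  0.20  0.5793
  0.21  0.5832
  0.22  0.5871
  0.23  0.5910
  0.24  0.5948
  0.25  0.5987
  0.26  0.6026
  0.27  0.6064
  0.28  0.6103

σ√T = 0.49·√0.25 = 0.2450
d₁ = [ln(272/268) + (0.077 + ½·0.49²)·0.25] / (σ√T) = (0.0148 + 0.0493) / 0.2450 = 0.2615 ≈ 0.26
d₂ = 0.2615 − 0.2450 = 0.0165 ≈ 0.02
exp(−rT) = exp(−0.077·0.25) = 0.9809
C = 272·N(0.26) − 268·0.9809·N(0.02) = 272·0.6026 − 268·0.9809·0.5080 = 163.9072 − 133.5436 = 30.3636

€30.36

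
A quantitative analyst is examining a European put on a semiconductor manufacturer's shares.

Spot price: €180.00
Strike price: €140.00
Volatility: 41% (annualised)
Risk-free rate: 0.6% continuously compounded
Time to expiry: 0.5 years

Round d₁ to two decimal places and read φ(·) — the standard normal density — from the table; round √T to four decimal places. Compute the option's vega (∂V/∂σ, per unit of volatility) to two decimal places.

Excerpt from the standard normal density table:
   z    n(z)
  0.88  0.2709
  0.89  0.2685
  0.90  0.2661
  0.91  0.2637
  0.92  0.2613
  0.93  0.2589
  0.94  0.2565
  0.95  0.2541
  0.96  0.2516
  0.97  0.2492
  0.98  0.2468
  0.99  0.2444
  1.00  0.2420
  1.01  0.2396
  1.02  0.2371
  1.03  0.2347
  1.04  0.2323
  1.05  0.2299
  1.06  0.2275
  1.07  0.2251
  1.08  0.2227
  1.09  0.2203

σ√T = 0.41 × 0.7071 = 0.2899
d₁ = [ln(180/140) + (0.006 + ½·0.41²)·0.5] / (σ√T) = (0.2513 + 0.0450) / 0.2899 = 1.0222 which rounds to 1.02
√T = √0.5 = 0.7071
φ(d₁) = φ(1.02) = 0.2371
vega = S·φ(d₁)·√T = 180·0.2371·0.7071 = 30.1776
(Call and put vega coincide under Black-Scholes.)

30.18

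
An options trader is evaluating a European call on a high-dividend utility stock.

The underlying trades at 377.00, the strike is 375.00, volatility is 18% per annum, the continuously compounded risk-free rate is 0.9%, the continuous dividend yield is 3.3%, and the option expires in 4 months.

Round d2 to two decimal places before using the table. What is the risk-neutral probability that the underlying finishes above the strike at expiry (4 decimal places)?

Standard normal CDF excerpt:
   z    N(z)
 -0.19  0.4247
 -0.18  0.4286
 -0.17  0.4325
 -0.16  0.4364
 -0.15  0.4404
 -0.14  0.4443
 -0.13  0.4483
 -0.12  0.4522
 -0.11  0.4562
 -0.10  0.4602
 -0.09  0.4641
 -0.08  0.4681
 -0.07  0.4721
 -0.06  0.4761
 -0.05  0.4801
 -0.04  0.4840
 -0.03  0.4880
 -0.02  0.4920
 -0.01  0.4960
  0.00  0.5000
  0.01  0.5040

0.4681

σ√T = 0.18 × 0.5774 = 0.1039
ln(S/K) + (r − q + σ²/2)T = ln(377/375) + (0.009 − 0.033 + 0.18²/2)·0.3333 = 0.0053 − 0.0026 = 0.0027
d₁ = 0.0027 / 0.1039 = 0.0262 ≈ 0.03
d₂ = d₁ − σ√T = 0.0262 − 0.1039 = -0.0778 ≈ -0.08
Risk-neutral Pr[S_T > K] = N(d₂) = N(-0.08) = 0.4681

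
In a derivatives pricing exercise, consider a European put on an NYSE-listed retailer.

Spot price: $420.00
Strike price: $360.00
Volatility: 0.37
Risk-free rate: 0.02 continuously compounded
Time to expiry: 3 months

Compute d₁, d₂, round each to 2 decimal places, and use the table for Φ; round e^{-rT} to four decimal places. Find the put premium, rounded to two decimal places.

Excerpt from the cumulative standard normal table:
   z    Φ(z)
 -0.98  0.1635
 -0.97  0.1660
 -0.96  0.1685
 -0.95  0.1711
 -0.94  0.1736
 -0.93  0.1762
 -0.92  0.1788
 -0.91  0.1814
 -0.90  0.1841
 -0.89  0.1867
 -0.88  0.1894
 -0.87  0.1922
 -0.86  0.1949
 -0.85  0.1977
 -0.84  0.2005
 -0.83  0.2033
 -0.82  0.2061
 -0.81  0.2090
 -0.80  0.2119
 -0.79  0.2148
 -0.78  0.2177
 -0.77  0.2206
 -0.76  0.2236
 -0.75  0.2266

σ√T = 0.37·√0.25 = 0.1850
d₁ = [ln(420/360) + (0.02 + ½·0.37²)·0.25] / (σ√T) = (0.1542 + 0.0221) / 0.1850 = 0.9528 ≈ 0.95
d₂ = 0.9528 − 0.1850 = 0.7678 ≈ 0.77
exp(−rT) = exp(−0.02·0.25) = 0.9950
N(−d₂) = N(-0.77) = 0.2206;  N(−d₁) = N(-0.95) = 0.1711
P = 360·0.9950·0.2206 − 420·0.1711 = 79.0189 − 71.8620 = 7.1569

$7.16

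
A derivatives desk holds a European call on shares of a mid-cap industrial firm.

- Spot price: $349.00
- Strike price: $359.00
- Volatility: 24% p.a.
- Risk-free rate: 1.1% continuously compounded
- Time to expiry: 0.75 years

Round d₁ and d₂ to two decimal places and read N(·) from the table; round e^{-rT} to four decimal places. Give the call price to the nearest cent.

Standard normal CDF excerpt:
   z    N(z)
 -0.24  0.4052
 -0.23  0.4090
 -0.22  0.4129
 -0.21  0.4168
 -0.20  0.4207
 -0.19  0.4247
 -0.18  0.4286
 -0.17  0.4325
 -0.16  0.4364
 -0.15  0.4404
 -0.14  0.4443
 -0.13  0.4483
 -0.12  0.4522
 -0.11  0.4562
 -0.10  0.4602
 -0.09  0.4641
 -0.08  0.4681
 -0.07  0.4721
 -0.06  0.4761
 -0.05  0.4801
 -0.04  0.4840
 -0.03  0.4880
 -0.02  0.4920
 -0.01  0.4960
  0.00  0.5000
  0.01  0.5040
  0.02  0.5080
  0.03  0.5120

T = 0.75;  σ√T = 0.2078
d₁ = [ln(349/359) + (0.011 + ½·0.24²)·0.75] / (σ√T) = (-0.0283 + 0.0299) / 0.2078 = 0.0077 ⇒ 0.01
d₂ = 0.0077 − 0.2078 = -0.2002 ⇒ -0.20
exp(−rT) = exp(−0.011·0.75) = 0.9918
N(d₁) = N(0.01) = 0.5040;  N(d₂) = N(-0.20) = 0.4207
C = 349·0.5040 − 359·0.9918·0.4207 = 175.8960 − 149.7928 = 26.1032

$26.10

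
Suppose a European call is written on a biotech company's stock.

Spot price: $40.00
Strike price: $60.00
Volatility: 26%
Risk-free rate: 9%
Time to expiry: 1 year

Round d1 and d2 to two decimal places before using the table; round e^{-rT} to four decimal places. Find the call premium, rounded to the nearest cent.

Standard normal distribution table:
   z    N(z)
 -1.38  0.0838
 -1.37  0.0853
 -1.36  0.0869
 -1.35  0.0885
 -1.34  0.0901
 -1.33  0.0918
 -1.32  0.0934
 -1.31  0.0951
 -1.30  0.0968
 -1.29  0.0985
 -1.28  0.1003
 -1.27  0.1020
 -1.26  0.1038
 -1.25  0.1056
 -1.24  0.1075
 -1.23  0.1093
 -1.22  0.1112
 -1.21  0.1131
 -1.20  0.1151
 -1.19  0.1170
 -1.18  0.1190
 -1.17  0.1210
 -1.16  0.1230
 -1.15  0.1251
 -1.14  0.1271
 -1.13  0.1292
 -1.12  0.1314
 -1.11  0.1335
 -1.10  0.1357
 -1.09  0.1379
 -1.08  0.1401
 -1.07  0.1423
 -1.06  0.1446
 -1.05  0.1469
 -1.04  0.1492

$0.66

T = 1;  σ√T = 0.2600
ln(S/K) + (r + σ²/2)T = ln(40/60) + (0.09 + 0.26²/2)·1 = -0.4055 + 0.1238 = -0.2817
d₁ = -0.2817 / 0.2600 = -1.0833 ≈ -1.08
d₂ = d₁ − σ√T = -1.0833 − 0.2600 = -1.3433 ≈ -1.34
e^(−rT) = e^(−0.09·1) = 0.9139
C = 40·N(-1.08) − 60·0.9139·N(-1.34) = 40·0.1401 − 60·0.9139·0.0901 = 5.6040 − 4.9405 = 0.6635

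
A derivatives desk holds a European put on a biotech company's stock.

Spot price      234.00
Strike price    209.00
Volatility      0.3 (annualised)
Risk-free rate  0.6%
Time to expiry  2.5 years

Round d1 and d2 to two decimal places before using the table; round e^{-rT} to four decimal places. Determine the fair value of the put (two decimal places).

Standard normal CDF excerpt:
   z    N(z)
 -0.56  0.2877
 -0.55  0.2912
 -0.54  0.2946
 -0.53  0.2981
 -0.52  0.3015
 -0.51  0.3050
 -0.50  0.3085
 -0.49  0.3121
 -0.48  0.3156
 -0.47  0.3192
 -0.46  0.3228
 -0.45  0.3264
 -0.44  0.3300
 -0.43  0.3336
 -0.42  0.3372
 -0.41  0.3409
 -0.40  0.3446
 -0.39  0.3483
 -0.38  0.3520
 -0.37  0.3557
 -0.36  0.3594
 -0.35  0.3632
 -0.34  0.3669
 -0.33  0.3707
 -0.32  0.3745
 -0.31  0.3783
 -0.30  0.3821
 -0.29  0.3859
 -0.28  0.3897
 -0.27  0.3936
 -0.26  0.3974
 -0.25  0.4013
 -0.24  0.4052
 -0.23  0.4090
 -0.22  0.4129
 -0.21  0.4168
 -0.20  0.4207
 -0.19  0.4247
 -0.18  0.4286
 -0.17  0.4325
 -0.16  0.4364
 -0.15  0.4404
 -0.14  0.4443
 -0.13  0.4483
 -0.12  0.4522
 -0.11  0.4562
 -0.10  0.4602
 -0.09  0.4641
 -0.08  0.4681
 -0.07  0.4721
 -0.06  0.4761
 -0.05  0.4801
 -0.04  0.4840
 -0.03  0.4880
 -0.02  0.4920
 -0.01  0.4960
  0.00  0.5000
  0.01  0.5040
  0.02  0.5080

T = 2.5;  σ√T = 0.4743
d₁ = [ln(234/209) + (0.006 + ½·0.3²)·2.5] / (σ√T) = (0.1130 + 0.1275) / 0.4743 = 0.5070 ≈ 0.51
d₂ = 0.5070 − 0.4743 = 0.0326 ≈ 0.03
e^(−rT) = e^(−0.006·2.5) = 0.9851
P = 209·0.9851·N(-0.03) − 234·N(-0.51) = 209·0.9851·0.4880 − 234·0.3050 = 100.4723 − 71.3700 = 29.1023

29.10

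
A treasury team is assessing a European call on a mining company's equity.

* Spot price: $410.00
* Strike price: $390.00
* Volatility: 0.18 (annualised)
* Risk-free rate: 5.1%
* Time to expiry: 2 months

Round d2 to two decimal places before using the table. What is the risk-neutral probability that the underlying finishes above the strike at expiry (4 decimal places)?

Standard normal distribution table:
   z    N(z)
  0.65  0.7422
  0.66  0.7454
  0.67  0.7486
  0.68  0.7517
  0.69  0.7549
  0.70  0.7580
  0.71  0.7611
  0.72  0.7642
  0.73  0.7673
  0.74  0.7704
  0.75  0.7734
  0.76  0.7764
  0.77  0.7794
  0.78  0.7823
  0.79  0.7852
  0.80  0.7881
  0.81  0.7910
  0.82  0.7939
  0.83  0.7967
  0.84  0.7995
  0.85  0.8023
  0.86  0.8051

0.7764

T = 0.1667;  σ√T = 0.0735
ln(S/K) + (r + σ²/2)T = ln(410/390) + (0.051 + 0.18²/2)·0.1667 = 0.0500 + 0.0112 = 0.0612
d₁ = 0.0612 / 0.0735 = 0.8330 ⇒ 0.83
d₂ = d₁ − σ√T = 0.8330 − 0.0735 = 0.7595 ⇒ 0.76
Risk-neutral Pr[S_T > K] = N(d₂) = N(0.76) = 0.7764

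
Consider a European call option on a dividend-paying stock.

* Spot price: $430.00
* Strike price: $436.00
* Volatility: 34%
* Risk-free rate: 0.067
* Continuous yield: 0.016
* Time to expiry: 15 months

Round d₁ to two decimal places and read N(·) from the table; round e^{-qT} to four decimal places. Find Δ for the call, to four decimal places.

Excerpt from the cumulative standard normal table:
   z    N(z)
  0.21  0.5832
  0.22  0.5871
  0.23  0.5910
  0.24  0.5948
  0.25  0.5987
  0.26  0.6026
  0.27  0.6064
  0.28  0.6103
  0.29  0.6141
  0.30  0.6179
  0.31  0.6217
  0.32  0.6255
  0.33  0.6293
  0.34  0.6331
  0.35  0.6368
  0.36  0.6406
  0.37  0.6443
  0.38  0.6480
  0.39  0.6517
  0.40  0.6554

0.6131

T = 1.25;  σ√T = 0.3801
d₁ = [ln(430/436) + (0.067 − 0.016 + ½·0.34²)·1.25] / (σ√T) = (-0.0139 + 0.1360) / 0.3801 = 0.3213 → 0.32
N(d₁) = N(0.32) = 0.6255
Δ_call = exp(−qT)·N(d₁) = 0.9802·0.6255 = 0.6131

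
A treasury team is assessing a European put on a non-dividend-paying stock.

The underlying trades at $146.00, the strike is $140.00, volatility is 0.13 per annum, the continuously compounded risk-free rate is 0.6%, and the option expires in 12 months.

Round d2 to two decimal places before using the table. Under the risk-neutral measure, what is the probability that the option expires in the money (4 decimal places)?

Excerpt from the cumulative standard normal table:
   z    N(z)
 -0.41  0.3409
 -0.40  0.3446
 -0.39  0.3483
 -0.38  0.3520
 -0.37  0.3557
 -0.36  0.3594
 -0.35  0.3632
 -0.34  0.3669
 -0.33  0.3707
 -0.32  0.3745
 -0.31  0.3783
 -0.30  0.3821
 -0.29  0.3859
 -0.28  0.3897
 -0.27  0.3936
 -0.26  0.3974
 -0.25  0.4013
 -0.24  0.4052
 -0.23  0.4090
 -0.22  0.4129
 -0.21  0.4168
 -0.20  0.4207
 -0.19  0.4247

0.3821

T = 1;  σ√T = 0.1300
d₁ = [ln(146/140) + (0.006 + ½·0.13²)·1] / (σ√T) = (0.0420 + 0.0145) / 0.1300 = 0.4340 → 0.43
d₂ = 0.4340 − 0.1300 = 0.3040 → 0.30
Risk-neutral Pr[S_T < K] = N(−d₂) = N(-0.30) = 0.3821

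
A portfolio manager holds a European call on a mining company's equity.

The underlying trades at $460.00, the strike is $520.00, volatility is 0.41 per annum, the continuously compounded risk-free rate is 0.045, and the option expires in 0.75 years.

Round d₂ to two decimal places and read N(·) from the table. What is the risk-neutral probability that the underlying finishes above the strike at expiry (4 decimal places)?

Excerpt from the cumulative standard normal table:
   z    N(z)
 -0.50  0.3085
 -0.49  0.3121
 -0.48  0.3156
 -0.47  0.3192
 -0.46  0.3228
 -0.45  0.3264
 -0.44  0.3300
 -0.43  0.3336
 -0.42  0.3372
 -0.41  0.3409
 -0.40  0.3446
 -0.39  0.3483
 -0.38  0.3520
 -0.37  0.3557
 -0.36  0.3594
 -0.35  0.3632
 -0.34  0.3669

0.3336

σ√T = 0.41 × 0.8660 = 0.3551
d₁ = [ln(460/520) + (0.045 + ½·0.41²)·0.75] / (σ√T) = (-0.1226 + 0.0968) / 0.3551 = -0.0727 ⇒ -0.07
d₂ = -0.0727 − 0.3551 = -0.4278 ⇒ -0.43
Risk-neutral Pr[S_T > K] = N(d₂) = N(-0.43) = 0.3336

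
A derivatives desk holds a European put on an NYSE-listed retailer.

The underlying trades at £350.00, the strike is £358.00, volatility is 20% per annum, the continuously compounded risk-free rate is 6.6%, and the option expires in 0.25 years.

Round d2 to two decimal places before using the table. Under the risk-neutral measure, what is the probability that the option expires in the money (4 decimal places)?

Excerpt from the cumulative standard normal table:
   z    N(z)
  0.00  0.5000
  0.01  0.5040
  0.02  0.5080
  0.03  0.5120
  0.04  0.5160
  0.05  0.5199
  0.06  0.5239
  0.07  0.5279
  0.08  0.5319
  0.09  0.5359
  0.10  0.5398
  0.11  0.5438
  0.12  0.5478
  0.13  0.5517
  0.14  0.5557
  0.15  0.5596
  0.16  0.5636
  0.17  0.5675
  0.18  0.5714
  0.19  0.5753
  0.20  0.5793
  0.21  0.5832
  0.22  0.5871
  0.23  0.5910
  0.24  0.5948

0.5438

σ√T = 0.2 × 0.5000 = 0.1000
d₁ = [ln(350/358) + (0.066 + 0.2²/2)·0.25] / 0.1000 = [-0.0226 + 0.0215] / 0.1000 = -0.0110 → -0.01
d₂ = d₁ − σ√T = -0.0110 − 0.1000 = -0.1110 → -0.11
Pr(exercise) under Q = N(−d₂) = N(0.11) = 0.5438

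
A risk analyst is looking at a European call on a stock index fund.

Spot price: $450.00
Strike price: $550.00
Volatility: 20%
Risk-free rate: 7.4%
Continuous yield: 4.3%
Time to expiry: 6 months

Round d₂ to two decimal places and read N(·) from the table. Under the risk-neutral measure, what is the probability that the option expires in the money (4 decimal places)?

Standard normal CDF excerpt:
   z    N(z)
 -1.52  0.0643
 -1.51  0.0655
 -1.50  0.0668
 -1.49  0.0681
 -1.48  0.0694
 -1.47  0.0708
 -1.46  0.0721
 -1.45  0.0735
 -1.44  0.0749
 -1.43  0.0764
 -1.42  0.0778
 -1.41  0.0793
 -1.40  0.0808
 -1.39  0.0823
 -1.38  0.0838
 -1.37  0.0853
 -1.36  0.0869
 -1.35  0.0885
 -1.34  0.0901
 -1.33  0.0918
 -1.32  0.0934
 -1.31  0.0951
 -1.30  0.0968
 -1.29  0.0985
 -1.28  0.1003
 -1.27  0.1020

T = 0.5;  σ√T = 0.1414
d₁ = [ln(450/550) + (0.074 − 0.043 + ½·0.2²)·0.5] / (σ√T) = (-0.2007 + 0.0255) / 0.1414 = -1.2386 → -1.24
d₂ = -1.2386 − 0.1414 = -1.3801 → -1.38
Pr(exercise) under Q = N(d₂) = 0.0838

0.0838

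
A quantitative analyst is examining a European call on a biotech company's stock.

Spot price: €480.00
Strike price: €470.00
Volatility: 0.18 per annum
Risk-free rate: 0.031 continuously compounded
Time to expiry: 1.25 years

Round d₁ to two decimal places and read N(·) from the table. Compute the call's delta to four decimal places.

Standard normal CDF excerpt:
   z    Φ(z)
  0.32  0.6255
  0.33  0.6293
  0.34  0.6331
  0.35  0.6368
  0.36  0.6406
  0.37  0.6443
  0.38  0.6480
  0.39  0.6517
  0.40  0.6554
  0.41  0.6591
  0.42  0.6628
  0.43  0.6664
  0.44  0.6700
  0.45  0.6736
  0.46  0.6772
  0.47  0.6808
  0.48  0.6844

0.6554

T = 1.25;  σ√T = 0.2012
d₁ = [ln(480/470) + (0.031 + 0.18²/2)·1.25] / 0.2012 = [0.0211 + 0.0590] / 0.2012 = 0.3978 ≈ 0.40
N(d₁) = N(0.40) = 0.6554
Δ_call = N(d₁) = 0.6554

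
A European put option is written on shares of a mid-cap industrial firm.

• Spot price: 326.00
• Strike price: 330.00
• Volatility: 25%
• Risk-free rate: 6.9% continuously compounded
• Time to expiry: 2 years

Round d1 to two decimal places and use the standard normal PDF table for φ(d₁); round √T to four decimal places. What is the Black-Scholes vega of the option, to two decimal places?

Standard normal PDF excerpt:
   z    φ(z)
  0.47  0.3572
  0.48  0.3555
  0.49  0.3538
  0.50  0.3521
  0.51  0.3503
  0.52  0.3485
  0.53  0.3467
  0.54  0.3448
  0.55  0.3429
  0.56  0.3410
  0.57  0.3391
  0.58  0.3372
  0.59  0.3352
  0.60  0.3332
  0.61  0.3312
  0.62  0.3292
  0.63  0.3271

159.84

σ√T = 0.25·√2 = 0.3536
d₁ = [ln(326/330) + (0.069 + 0.25²/2)·2] / 0.3536 = [-0.0122 + 0.2005] / 0.3536 = 0.5326 which rounds to 0.53
√T = √2 = 1.4142
φ(d₁) = φ(0.53) = 0.3467
vega = S·φ(d₁)·√T = 326·0.3467·1.4142 = 159.8388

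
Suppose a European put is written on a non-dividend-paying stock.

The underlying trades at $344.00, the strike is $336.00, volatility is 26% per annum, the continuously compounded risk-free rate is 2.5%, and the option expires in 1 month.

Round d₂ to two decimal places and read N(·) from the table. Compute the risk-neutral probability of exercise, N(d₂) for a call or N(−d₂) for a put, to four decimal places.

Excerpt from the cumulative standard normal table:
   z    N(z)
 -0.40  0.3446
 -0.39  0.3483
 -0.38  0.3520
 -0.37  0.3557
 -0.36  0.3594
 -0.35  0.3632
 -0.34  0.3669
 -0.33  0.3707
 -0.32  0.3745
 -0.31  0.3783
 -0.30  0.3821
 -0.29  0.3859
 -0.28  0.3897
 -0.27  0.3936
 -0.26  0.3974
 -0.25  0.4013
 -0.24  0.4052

0.3821

σ√T = 0.26·√0.08333 = 0.0751
ln(S/K) + (r + σ²/2)T = ln(344/336) + (0.025 + 0.26²/2)·0.08333 = 0.0235 + 0.0049 = 0.0284
d₁ = 0.0284 / 0.0751 = 0.3788 which rounds to 0.38
d₂ = d₁ − σ√T = 0.3788 − 0.0751 = 0.3037 which rounds to 0.30
Pr(exercise) under Q = N(−d₂) = N(-0.30) = 0.3821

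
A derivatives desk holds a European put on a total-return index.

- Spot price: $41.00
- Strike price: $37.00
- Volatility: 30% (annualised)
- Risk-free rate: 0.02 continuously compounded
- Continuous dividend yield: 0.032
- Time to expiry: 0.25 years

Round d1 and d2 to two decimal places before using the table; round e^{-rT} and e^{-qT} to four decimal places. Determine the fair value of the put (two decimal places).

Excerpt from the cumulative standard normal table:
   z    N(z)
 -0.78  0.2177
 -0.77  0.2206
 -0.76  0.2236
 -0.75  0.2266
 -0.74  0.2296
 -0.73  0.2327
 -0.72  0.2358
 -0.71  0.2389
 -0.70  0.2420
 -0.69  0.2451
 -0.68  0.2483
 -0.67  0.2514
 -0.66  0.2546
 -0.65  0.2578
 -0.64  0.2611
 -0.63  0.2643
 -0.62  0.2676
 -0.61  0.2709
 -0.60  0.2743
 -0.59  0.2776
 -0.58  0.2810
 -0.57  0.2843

$0.88

T = 0.25;  σ√T = 0.1500
d₁ = [ln(41/37) + (0.02 − 0.032 + 0.3²/2)·0.25] / 0.1500 = [0.1027 + 0.0083] / 0.1500 = 0.7394 which rounds to 0.74
d₂ = d₁ − σ√T = 0.7394 − 0.1500 = 0.5894 which rounds to 0.59
exp(−qT) = exp(−0.032·0.25) = 0.9920;  exp(−rT) = exp(−0.02·0.25) = 0.9950
P = 37·0.9950·N(-0.59) − 41·0.9920·N(-0.74) = 37·0.9950·0.2776 − 41·0.9920·0.2296 = 10.2198 − 9.3383 = 0.8816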